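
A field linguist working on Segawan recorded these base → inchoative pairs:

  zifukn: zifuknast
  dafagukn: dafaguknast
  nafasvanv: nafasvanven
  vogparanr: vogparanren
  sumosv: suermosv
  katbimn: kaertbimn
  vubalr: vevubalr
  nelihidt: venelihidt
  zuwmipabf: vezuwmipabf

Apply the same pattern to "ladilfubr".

"ladilfubr" has second-to-last letter 'b'. The one such stem in the data (zuwmipabf → vezuwmipabf) adds the prefix ve-, so the same rule applies.
So ladilfubr → veladilfubr.

veladilfubr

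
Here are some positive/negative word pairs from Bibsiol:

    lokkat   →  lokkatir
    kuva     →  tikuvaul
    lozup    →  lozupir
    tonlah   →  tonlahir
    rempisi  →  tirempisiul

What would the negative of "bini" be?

"bini" ends in a vowel. The stems ending in a vowel (rempisi → tirempisiul, kuva → tikuvaul) add ti- … -ul around the stem.
So bini → tibiniul.

tibiniul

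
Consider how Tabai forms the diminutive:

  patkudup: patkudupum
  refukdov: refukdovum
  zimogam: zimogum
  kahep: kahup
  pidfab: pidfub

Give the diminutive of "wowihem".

wowihum

"wowihem" has last vowel 'e'. The one such stem in the data (kahep → kahup) changes the last vowel to 'u' (as do zimogam, pidfab), so the same rule applies.
The other pattern: stems whose last vowel is 'o' or 'u' add -um.
So wowihem → wowihum.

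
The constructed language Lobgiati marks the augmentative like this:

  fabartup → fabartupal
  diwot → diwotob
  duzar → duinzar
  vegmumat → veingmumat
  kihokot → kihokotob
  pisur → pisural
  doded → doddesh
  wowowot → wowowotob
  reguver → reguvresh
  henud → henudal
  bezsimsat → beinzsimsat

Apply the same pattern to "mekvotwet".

mekvotwtesh

pisur and duzar both end in -r yet inflect differently (pisural, duinzar), so the final letter is not what conditions the rule; the last vowel is.
"mekvotwet" has last vowel 'e'. The stems whose last vowel is 'e' (reguver → reguvresh, doded → doddesh) delete the last vowel and add -esh.
So mekvotwet → mekvotwtesh.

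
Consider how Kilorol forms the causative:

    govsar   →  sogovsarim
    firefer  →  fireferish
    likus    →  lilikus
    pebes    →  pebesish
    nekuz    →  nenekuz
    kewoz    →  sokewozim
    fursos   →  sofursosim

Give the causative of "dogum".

dodogum

"dogum" has last vowel 'u'. The stems whose last vowel is 'u' (nekuz → nenekuz, likus → lilikus) repeat the first consonant+vowel as a prefix.
So dogum → dodogum.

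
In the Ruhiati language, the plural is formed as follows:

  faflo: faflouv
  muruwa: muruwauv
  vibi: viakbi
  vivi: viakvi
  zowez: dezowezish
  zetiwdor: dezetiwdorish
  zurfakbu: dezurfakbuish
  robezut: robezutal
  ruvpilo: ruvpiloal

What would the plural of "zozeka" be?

faflo and ruvpilo both end in -o yet inflect differently (faflouv, ruvpiloal), so the final letter is not what conditions the rule; the first letter is.
"zozeka" begins with z-. The stems beginning with z- (zowez → dezowezish, zetiwdor → dezetiwdorish, zurfakbu → dezurfakbuish) add de- … -ish around the stem.
The other patterns: stems beginning with f- or m- add -uv; stems beginning with v- insert -ak- after the first vowel; stems beginning with r- add -al.
So zozeka → dezozekaish.

dezozekaish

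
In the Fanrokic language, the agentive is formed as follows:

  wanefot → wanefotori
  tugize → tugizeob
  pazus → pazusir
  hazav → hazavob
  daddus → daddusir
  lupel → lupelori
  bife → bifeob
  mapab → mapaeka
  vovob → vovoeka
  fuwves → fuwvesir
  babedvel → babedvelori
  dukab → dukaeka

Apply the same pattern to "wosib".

wosieka

"wosib" ends in -b. The stems ending in -b (vovob → vovoeka, dukab → dukaeka, mapab → mapaeka) drop the final letter and add -eka.
The other patterns: stems ending in -l or -t add -ori; stems ending in -s add -ir; stems ending in -e or -v add -ob.
So wosib → wosieka.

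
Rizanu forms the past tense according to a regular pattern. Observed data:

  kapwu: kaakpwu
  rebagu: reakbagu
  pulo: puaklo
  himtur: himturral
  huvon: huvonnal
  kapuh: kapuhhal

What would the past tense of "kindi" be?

kiakndi

kapwu and himtur both have last vowel 'u' yet inflect differently (kaakpwu, himturral), so the last vowel is not what conditions the rule; whether the stem ends in a vowel or a consonant is.
"kindi" ends in a vowel. The stems ending in a vowel (kapwu → kaakpwu, rebagu → reakbagu, pulo → puaklo) insert -ak- after the first vowel.
The other pattern: stems ending in a consonant double the final consonant and add -al.
So kindi → kiakndi.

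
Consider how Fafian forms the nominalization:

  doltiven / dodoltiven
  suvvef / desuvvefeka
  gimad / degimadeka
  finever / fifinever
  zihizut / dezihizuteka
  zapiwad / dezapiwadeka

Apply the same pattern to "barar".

babarar

finever and suvvef both have last vowel 'e' yet inflect differently (fifinever, desuvvefeka), so the last vowel is not what conditions the rule; the final letter is.
"barar" ends in -r. The one such stem in the data (finever → fifinever) repeats the first consonant+vowel as a prefix (as does doltiven), so the same rule applies.
So barar → babarar.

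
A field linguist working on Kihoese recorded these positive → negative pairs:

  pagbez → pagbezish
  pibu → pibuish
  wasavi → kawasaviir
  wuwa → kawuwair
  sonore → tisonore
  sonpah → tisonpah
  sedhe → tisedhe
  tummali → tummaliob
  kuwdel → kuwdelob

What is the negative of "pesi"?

pesiish

wasavi and tummali both end in -i yet inflect differently (kawasaviir, tummaliob), so the final letter is not what conditions the rule; the first letter is.
"pesi" begins with p-. The stems beginning with p- (pagbez → pagbezish, pibu → pibuish) add -ish.
So pesi → pesiish.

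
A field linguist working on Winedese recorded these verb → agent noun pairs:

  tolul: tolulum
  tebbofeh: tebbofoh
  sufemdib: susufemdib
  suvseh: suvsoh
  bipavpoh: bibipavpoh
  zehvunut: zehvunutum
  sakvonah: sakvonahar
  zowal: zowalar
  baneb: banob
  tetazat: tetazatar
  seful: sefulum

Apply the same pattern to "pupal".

pupalar

"pupal" has last vowel 'a'. The stems whose last vowel is 'a' (tetazat → tetazatar, sakvonah → sakvonahar, zowal → zowalar) add -ar.
So pupal → pupalar.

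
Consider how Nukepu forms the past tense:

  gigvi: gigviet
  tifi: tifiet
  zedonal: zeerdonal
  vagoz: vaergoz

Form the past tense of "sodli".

sodliet

"sodli" ends in -i. The stems ending in -i (gigvi → gigviet, tifi → tifiet) add -et.
So sodli → sodliet.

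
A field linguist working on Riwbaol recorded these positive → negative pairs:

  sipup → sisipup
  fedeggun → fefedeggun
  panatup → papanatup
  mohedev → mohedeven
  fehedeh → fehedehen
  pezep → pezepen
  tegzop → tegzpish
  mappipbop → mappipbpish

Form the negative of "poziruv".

sipup and pezep both end in -p yet inflect differently (sisipup, pezepen), so the final letter is not what conditions the rule; the last vowel is.
"poziruv" has last vowel 'u'. The stems whose last vowel is 'u' (sipup → sisipup, fedeggun → fefedeggun, panatup → papanatup) repeat the first consonant+vowel as a prefix.
The other patterns: stems whose last vowel is 'e' add -en; stems whose last vowel is 'o' delete the last vowel and add -ish.
So poziruv → popoziruv.

popoziruv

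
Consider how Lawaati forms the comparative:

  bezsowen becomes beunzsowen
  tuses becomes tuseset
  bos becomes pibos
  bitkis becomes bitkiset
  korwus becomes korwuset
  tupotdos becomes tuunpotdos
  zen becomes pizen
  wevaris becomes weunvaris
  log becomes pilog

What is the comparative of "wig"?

bos and tuses both end in -s yet inflect differently (pibos, tuseset), so the final letter is not what conditions the rule; the number of vowels is.
"wig" has 1 vowel. The stems with 1 vowel (bos → pibos, zen → pizen, log → pilog) add the prefix pi-.
The other patterns: stems with 2 vowels add -et; stems with 3 vowels insert -un- after the first vowel.
So wig → piwig.

piwig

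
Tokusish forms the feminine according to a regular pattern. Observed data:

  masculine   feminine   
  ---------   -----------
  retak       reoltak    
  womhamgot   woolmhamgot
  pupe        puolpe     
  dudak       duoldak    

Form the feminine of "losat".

Every pair shown (retak → reoltak, womhamgot → woolmhamgot, pupe → puolpe, …) follows the same rule: insert -ol- after the first vowel.
So losat → loolsat.

loolsat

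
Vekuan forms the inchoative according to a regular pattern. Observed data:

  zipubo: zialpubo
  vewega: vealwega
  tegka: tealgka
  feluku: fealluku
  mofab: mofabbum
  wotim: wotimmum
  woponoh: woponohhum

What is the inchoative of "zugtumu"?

zualgtumu

vewega and mofab both have last vowel 'a' yet inflect differently (vealwega, mofabbum), so the last vowel is not what conditions the rule; whether the stem ends in a vowel or a consonant is.
"zugtumu" ends in a vowel. The stems ending in a vowel (zipubo → zialpubo, vewega → vealwega, tegka → tealgka) insert -al- after the first vowel.
So zugtumu → zualgtumu.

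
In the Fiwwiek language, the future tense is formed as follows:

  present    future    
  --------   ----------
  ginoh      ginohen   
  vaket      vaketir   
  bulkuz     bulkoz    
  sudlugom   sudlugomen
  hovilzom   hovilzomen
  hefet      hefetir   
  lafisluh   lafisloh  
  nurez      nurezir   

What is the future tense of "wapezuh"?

wapezoh

ginoh and lafisluh both end in -h yet inflect differently (ginohen, lafisloh), so the final letter is not what conditions the rule; the last vowel is.
"wapezuh" has last vowel 'u'. The stems whose last vowel is 'u' (bulkuz → bulkoz, lafisluh → lafisloh) change the last vowel to 'o'.
The other patterns: stems whose last vowel is 'o' add -en; stems whose last vowel is 'e' add -ir.
So wapezuh → wapezoh.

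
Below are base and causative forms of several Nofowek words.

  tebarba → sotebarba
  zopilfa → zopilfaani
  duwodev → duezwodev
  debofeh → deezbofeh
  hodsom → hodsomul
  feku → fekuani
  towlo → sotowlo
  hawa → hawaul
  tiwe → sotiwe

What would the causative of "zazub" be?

zazubani

hawa and tebarba both end in -a yet inflect differently (hawaul, sotebarba), so the final letter is not what conditions the rule; the first letter is.
"zazub" begins with z-. The one such stem in the data (zopilfa → zopilfaani) adds -ani, so the same rule applies.
So zazub → zazubani.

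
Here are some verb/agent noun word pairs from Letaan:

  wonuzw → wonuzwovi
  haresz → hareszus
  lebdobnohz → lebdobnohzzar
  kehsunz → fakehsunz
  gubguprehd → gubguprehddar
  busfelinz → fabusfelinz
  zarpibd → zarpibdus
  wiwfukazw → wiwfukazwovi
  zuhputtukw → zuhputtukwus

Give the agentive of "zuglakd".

zuglakdus

busfelinz and lebdobnohz both end in -z yet inflect differently (fabusfelinz, lebdobnohzzar), so the final letter is not what conditions the rule; the second-to-last letter is.
"zuglakd" has second-to-last letter 'k'. The one such stem in the data (zuhputtukw → zuhputtukwus) adds -us, so the same rule applies.
The other patterns: stems whose second-to-last letter is 'z' add -ovi; stems whose second-to-last letter is 'n' add the prefix fa-; stems whose second-to-last letter is 'h' double the final consonant and add -ar.
So zuglakd → zuglakdus.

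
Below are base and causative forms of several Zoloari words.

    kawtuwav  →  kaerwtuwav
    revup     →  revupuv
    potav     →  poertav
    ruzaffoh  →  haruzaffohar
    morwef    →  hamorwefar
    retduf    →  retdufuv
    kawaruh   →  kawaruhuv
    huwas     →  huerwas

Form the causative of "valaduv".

kawaruh and ruzaffoh both end in -h yet inflect differently (kawaruhuv, haruzaffohar), so the final letter is not what conditions the rule; the last vowel is.
"valaduv" has last vowel 'u'. The stems whose last vowel is 'u' (retduf → retdufuv, kawaruh → kawaruhuv, revup → revupuv) add -uv.
The other patterns: stems whose last vowel is 'a' insert -er- after the first vowel; stems whose last vowel is 'e' or 'o' add ha- … -ar around the stem.
So valaduv → valaduvuv.

valaduvuv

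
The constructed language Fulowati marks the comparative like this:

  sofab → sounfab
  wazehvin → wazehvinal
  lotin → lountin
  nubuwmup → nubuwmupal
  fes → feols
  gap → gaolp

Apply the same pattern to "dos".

dools

gap and nubuwmup both end in -p yet inflect differently (gaolp, nubuwmupal), so the final letter is not what conditions the rule; the number of vowels is.
"dos" has 1 vowel. The stems with 1 vowel (fes → feols, gap → gaolp) insert -ol- after the first vowel.
The other patterns: stems with 2 vowels insert -un- after the first vowel; stems with 3 vowels add -al.
So dos → dools.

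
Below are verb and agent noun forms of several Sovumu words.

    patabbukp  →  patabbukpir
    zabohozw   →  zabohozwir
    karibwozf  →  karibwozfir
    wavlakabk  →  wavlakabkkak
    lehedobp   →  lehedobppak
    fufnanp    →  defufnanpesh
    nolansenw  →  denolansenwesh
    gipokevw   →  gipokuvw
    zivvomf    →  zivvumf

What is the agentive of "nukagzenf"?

patabbukp and lehedobp both end in -p yet inflect differently (patabbukpir, lehedobppak), so the final letter is not what conditions the rule; the second-to-last letter is.
"nukagzenf" has second-to-last letter 'n'. The stems whose second-to-last letter is 'n' (fufnanp → defufnanpesh, nolansenw → denolansenwesh) add de- … -esh around the stem.
The other patterns: stems whose second-to-last letter is 'k' or 'z' add -ir; stems whose second-to-last letter is 'b' double the final consonant and add -ak; stems whose second-to-last letter is 'm' or 'v' change the last vowel to 'u'.
So nukagzenf → denukagzenfesh.

denukagzenfesh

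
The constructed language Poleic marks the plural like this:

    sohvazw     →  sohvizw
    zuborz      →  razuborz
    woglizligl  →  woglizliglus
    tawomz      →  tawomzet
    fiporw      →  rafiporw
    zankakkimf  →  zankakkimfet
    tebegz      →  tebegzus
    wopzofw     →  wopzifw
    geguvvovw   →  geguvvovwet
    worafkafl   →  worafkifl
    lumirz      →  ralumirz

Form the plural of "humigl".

"humigl" has second-to-last letter 'g'. The stems whose second-to-last letter is 'g' (woglizligl → woglizliglus, tebegz → tebegzus) add -us.
The other patterns: stems whose second-to-last letter is 'f' or 'z' change the last vowel to 'i'; stems whose second-to-last letter is 'r' add the prefix ra-; stems whose second-to-last letter is 'm' or 'v' add -et.
So humigl → humiglus.

humiglus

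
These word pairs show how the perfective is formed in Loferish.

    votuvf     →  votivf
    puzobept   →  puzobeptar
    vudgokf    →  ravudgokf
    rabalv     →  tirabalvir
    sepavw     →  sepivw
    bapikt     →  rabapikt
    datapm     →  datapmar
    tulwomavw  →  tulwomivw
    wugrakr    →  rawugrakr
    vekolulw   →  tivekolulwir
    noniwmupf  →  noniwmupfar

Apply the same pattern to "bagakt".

"bagakt" has second-to-last letter 'k'. The stems whose second-to-last letter is 'k' (wugrakr → rawugrakr, vudgokf → ravudgokf, bapikt → rabapikt) add the prefix ra-.
So bagakt → rabagakt.

rabagakt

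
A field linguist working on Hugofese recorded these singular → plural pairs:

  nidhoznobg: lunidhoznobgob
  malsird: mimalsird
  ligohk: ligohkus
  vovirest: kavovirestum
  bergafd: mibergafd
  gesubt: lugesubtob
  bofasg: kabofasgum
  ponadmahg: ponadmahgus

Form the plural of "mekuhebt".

lumekuhebtob

ponadmahg and nidhoznobg both end in -g yet inflect differently (ponadmahgus, lunidhoznobgob), so the final letter is not what conditions the rule; the second-to-last letter is.
"mekuhebt" has second-to-last letter 'b'. The stems whose second-to-last letter is 'b' (gesubt → lugesubtob, nidhoznobg → lunidhoznobgob) add lu- … -ob around the stem.
The other patterns: stems whose second-to-last letter is 'h' add -us; stems whose second-to-last letter is 's' add ka- … -um around the stem; stems whose second-to-last letter is 'f' or 'r' add the prefix mi-.
So mekuhebt → lumekuhebtob.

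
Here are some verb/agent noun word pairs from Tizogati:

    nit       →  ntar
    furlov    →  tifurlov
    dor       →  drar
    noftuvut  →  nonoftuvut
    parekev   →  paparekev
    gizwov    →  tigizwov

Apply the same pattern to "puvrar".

tipuvrar

gizwov and parekev both end in -v yet inflect differently (tigizwov, paparekev), so the final letter is not what conditions the rule; the number of vowels is.
"puvrar" has 2 vowels. The stems with 2 vowels (gizwov → tigizwov, furlov → tifurlov) add the prefix ti-.
The other patterns: stems with 1 vowel delete the last vowel and add -ar; stems with 3 vowels repeat the first consonant+vowel as a prefix.
So puvrar → tipuvrar.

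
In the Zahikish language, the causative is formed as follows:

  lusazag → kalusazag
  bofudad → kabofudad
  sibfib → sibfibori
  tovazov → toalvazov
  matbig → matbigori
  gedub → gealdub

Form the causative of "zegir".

zegirori

"zegir" has last vowel 'i'. The stems whose last vowel is 'i' (sibfib → sibfibori, matbig → matbigori) add -ori.
The other patterns: stems whose last vowel is 'a' add the prefix ka-; stems whose last vowel is 'o' or 'u' insert -al- after the first vowel.
So zegir → zegirori.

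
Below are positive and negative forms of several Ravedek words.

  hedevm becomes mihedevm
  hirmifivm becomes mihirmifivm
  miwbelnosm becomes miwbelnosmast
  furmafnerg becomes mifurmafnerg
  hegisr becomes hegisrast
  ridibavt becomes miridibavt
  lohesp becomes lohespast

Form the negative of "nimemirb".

minimemirb

miwbelnosm and hirmifivm both end in -m yet inflect differently (miwbelnosmast, mihirmifivm), so the final letter is not what conditions the rule; the second-to-last letter is.
"nimemirb" has second-to-last letter 'r'. The one such stem in the data (furmafnerg → mifurmafnerg) adds the prefix mi-, so the same rule applies.
So nimemirb → minimemirb.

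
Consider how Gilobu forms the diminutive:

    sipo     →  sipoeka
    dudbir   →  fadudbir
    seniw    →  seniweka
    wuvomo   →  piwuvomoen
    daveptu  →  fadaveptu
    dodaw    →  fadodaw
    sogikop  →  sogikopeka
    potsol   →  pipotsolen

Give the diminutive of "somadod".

somadodeka

seniw and dodaw both end in -w yet inflect differently (seniweka, fadodaw), so the final letter is not what conditions the rule; the first letter is.
"somadod" begins with s-. The stems beginning with s- (sogikop → sogikopeka, seniw → seniweka, sipo → sipoeka) add -eka.
The other patterns: stems beginning with d- add the prefix fa-; stems beginning with p- or w- add pi- … -en around the stem.
So somadod → somadodeka.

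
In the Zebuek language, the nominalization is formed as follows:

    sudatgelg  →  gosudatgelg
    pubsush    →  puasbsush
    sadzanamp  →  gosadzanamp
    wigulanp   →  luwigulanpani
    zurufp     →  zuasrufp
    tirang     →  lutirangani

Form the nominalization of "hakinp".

luhakinpani

"hakinp" has second-to-last letter 'n'. The stems whose second-to-last letter is 'n' (tirang → lutirangani, wigulanp → luwigulanpani) add lu- … -ani around the stem.
So hakinp → luhakinpani.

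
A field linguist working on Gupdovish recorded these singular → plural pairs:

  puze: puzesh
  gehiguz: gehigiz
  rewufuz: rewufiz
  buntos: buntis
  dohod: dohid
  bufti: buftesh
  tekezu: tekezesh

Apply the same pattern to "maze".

tekezu and rewufuz both have last vowel 'u' yet inflect differently (tekezesh, rewufiz), so the last vowel is not what conditions the rule; whether the stem ends in a vowel or a consonant is.
"maze" ends in a vowel. The stems ending in a vowel (puze → puzesh, tekezu → tekezesh, bufti → buftesh) drop the final letter and add -esh.
The other pattern: stems ending in a consonant change the last vowel to 'i'.
So maze → mazesh.

mazesh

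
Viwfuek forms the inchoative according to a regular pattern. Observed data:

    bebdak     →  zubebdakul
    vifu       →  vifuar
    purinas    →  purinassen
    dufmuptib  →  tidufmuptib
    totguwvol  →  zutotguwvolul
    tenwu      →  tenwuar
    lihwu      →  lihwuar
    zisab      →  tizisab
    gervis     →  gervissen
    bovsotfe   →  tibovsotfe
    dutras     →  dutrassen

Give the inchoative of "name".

"name" ends in -e. The one such stem in the data (bovsotfe → tibovsotfe) adds the prefix ti-, so the same rule applies.
The other patterns: stems ending in -s double the final consonant and add -en; stems ending in -u add -ar; stems ending in -k or -l add zu- … -ul around the stem.
So name → tiname.

tiname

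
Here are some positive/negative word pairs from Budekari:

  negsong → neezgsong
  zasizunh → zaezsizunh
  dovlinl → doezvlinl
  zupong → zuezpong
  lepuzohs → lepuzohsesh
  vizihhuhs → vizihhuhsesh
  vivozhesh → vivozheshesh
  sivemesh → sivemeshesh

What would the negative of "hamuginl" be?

zasizunh and vivozhesh both end in -h yet inflect differently (zaezsizunh, vivozheshesh), so the final letter is not what conditions the rule; the second-to-last letter is.
"hamuginl" has second-to-last letter 'n'. The stems whose second-to-last letter is 'n' (negsong → neezgsong, zasizunh → zaezsizunh, dovlinl → doezvlinl) insert -ez- after the first vowel.
So hamuginl → haezmuginl.

haezmuginl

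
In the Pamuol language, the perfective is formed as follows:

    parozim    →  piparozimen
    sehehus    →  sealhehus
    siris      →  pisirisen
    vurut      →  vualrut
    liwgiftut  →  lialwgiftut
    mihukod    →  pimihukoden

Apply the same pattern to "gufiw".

pigufiwen

"gufiw" has last vowel 'i'. The stems whose last vowel is 'i' (siris → pisirisen, parozim → piparozimen) add pi- … -en around the stem.
The other pattern: stems whose last vowel is 'u' insert -al- after the first vowel.
So gufiw → pigufiwen.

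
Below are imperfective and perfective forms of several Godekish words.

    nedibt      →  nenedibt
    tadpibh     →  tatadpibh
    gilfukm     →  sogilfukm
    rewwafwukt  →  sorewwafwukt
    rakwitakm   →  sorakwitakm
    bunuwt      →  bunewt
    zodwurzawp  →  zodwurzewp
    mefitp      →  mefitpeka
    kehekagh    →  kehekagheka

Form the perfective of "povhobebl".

"povhobebl" has second-to-last letter 'b'. The stems whose second-to-last letter is 'b' (nedibt → nenedibt, tadpibh → tatadpibh) repeat the first consonant+vowel as a prefix.
The other patterns: stems whose second-to-last letter is 'k' add the prefix so-; stems whose second-to-last letter is 'w' change the last vowel to 'e'; stems whose second-to-last letter is 'g' or 't' add -eka.
So povhobebl → popovhobebl.

popovhobebl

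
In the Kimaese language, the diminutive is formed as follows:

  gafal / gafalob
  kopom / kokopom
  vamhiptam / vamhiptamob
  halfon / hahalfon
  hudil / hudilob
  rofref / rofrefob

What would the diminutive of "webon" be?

wewebon

kopom and vamhiptam both end in -m yet inflect differently (kokopom, vamhiptamob), so the final letter is not what conditions the rule; the last vowel is.
"webon" has last vowel 'o'. The stems whose last vowel is 'o' (halfon → hahalfon, kopom → kokopom) repeat the first consonant+vowel as a prefix.
The other pattern: stems whose last vowel is 'a', 'e' or 'i' add -ob.
So webon → wewebon.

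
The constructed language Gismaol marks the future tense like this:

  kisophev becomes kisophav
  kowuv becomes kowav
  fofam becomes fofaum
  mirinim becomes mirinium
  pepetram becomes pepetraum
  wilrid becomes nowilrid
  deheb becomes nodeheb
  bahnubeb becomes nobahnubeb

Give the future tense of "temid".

notemid

mirinim and wilrid both have last vowel 'i' yet inflect differently (mirinium, nowilrid), so the last vowel is not what conditions the rule; the final letter is.
"temid" ends in -d. The one such stem in the data (wilrid → nowilrid) adds the prefix no-, so the same rule applies.
So temid → notemid.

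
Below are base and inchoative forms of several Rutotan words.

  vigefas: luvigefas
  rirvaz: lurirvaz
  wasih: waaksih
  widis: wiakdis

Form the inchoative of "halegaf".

vigefas and widis both end in -s yet inflect differently (luvigefas, wiakdis), so the final letter is not what conditions the rule; the last vowel is.
"halegaf" has last vowel 'a'. The stems whose last vowel is 'a' (vigefas → luvigefas, rirvaz → lurirvaz) add the prefix lu-.
The other pattern: stems whose last vowel is 'i' insert -ak- after the first vowel.
So halegaf → luhalegaf.

luhalegaf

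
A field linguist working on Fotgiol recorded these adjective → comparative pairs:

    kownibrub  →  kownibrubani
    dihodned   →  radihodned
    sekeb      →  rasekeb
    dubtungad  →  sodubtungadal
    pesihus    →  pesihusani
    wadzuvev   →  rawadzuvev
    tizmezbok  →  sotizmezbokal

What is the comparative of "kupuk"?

kupukani

kownibrub and sekeb both end in -b yet inflect differently (kownibrubani, rasekeb), so the final letter is not what conditions the rule; the last vowel is.
"kupuk" has last vowel 'u'. The stems whose last vowel is 'u' (pesihus → pesihusani, kownibrub → kownibrubani) add -ani.
So kupuk → kupukani.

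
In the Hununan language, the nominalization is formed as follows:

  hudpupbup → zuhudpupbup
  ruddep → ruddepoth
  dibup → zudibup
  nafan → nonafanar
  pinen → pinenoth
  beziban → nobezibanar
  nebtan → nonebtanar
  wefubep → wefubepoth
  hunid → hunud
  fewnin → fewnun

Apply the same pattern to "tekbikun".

"tekbikun" has last vowel 'u'. The stems whose last vowel is 'u' (dibup → zudibup, hudpupbup → zuhudpupbup) add the prefix zu-.
The other patterns: stems whose last vowel is 'i' change the last vowel to 'u'; stems whose last vowel is 'a' add no- … -ar around the stem; stems whose last vowel is 'e' add -oth.
So tekbikun → zutekbikun.

zutekbikun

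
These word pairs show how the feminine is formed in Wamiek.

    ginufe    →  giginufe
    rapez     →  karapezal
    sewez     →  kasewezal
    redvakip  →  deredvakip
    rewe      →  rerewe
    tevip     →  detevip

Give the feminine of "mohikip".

ginufe and rapez both have last vowel 'e' yet inflect differently (giginufe, karapezal), so the last vowel is not what conditions the rule; the final letter is.
"mohikip" ends in -p. The stems ending in -p (tevip → detevip, redvakip → deredvakip) add the prefix de-.
So mohikip → demohikip.

demohikip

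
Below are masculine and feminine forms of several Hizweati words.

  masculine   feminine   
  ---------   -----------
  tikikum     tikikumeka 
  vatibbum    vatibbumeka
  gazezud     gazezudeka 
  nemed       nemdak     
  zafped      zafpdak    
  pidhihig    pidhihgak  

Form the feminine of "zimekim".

zimekmak

gazezud and nemed both end in -d yet inflect differently (gazezudeka, nemdak), so the final letter is not what conditions the rule; the last vowel is.
"zimekim" has last vowel 'i'. The one such stem in the data (pidhihig → pidhihgak) deletes the last vowel and adds -ak (as do nemed, zafped), so the same rule applies.
The other pattern: stems whose last vowel is 'u' add -eka.
So zimekim → zimekmak.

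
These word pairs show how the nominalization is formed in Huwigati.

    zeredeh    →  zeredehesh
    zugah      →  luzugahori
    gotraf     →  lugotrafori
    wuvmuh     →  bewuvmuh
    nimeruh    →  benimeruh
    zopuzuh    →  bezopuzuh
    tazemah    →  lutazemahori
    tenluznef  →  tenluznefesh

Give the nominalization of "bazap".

zugah and wuvmuh both end in -h yet inflect differently (luzugahori, bewuvmuh), so the final letter is not what conditions the rule; the last vowel is.
"bazap" has last vowel 'a'. The stems whose last vowel is 'a' (zugah → luzugahori, tazemah → lutazemahori, gotraf → lugotrafori) add lu- … -ori around the stem.
So bazap → lubazapori.

lubazapori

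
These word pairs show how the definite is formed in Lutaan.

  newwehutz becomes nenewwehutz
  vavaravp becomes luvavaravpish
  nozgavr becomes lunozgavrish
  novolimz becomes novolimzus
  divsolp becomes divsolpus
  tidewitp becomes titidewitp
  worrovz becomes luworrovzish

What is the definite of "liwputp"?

"liwputp" has second-to-last letter 't'. The stems whose second-to-last letter is 't' (newwehutz → nenewwehutz, tidewitp → titidewitp) repeat the first consonant+vowel as a prefix.
The other patterns: stems whose second-to-last letter is 'v' add lu- … -ish around the stem; stems whose second-to-last letter is 'l' or 'm' add -us.
So liwputp → liliwputp.

liliwputp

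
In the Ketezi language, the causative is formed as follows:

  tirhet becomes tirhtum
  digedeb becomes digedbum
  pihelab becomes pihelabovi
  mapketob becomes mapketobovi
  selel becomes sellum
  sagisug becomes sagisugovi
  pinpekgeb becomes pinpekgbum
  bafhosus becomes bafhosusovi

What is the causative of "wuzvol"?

pinpekgeb and pihelab both end in -b yet inflect differently (pinpekgbum, pihelabovi), so the final letter is not what conditions the rule; the last vowel is.
"wuzvol" has last vowel 'o'. The one such stem in the data (mapketob → mapketobovi) adds -ovi, so the same rule applies.
The other pattern: stems whose last vowel is 'e' delete the last vowel and add -um.
So wuzvol → wuzvolovi.

wuzvolovi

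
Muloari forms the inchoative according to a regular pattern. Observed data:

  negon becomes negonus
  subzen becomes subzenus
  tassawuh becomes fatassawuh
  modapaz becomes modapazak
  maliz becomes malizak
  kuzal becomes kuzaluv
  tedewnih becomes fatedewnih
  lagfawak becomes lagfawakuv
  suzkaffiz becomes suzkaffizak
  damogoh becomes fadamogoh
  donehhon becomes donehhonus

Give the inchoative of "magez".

magezak

maliz and tedewnih both have last vowel 'i' yet inflect differently (malizak, fatedewnih), so the last vowel is not what conditions the rule; the final letter is.
"magez" ends in -z. The stems ending in -z (maliz → malizak, modapaz → modapazak, suzkaffiz → suzkaffizak) add -ak.
The other patterns: stems ending in -h add the prefix fa-; stems ending in -n add -us; stems ending in -k or -l add -uv.
So magez → magezak.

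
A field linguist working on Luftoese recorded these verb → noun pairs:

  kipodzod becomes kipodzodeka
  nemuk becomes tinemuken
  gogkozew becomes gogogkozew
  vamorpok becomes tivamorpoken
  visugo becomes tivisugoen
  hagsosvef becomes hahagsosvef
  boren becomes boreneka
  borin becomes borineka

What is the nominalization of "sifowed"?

"sifowed" ends in -d. The one such stem in the data (kipodzod → kipodzodeka) adds -eka, so the same rule applies.
So sifowed → sifowedeka.

sifowedeka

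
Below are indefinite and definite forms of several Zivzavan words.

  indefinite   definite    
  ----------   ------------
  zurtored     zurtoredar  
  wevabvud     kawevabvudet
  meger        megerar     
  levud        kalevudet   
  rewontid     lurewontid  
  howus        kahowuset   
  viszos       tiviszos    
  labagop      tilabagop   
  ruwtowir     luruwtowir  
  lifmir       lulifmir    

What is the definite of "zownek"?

zurtored and wevabvud both end in -d yet inflect differently (zurtoredar, kawevabvudet), so the final letter is not what conditions the rule; the last vowel is.
"zownek" has last vowel 'e'. The stems whose last vowel is 'e' (zurtored → zurtoredar, meger → megerar) add -ar.
So zownek → zownekar.

zownekar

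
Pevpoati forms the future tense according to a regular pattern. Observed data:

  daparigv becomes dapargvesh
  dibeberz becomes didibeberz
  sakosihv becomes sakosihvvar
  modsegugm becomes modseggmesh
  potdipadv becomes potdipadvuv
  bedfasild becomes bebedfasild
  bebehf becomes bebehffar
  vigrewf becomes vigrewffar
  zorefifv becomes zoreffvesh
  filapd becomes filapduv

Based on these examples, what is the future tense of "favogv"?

sakosihv and daparigv both end in -v yet inflect differently (sakosihvvar, dapargvesh), so the final letter is not what conditions the rule; the second-to-last letter is.
"favogv" has second-to-last letter 'g'. The stems whose second-to-last letter is 'g' (daparigv → dapargvesh, modsegugm → modseggmesh) delete the last vowel and add -esh.
The other patterns: stems whose second-to-last letter is 'h' or 'w' double the final consonant and add -ar; stems whose second-to-last letter is 'l' or 'r' repeat the first consonant+vowel as a prefix; stems whose second-to-last letter is 'd' or 'p' add -uv.
So favogv → favgvesh.

favgvesh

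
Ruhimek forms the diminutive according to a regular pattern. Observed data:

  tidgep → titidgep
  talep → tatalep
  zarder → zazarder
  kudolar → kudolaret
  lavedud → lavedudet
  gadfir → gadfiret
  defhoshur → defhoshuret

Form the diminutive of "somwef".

sosomwef

"somwef" has last vowel 'e'. The stems whose last vowel is 'e' (tidgep → titidgep, talep → tatalep, zarder → zazarder) repeat the first consonant+vowel as a prefix.
So somwef → sosomwef.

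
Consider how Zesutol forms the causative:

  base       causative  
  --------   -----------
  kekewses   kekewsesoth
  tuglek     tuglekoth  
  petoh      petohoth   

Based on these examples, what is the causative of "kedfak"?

Every pair shown (kekewses → kekewsesoth, tuglek → tuglekoth, petoh → petohoth) follows the same rule: add -oth.
So kedfak → kedfakoth.

kedfakoth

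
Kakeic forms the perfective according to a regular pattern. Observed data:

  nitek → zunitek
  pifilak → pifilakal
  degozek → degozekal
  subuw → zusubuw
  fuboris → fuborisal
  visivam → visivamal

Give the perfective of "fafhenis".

fafhenisal

"fafhenis" has 3 vowels. The stems with 3 vowels (fuboris → fuborisal, visivam → visivamal, degozek → degozekal) add -al.
The other pattern: stems with 2 vowels add the prefix zu-.
So fafhenis → fafhenisal.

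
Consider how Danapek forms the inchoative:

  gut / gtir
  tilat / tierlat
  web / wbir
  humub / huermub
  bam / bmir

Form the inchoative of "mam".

mmir

tilat and gut both end in -t yet inflect differently (tierlat, gtir), so the final letter is not what conditions the rule; the number of vowels is.
"mam" has 1 vowel. The stems with 1 vowel (gut → gtir, bam → bmir, web → wbir) delete the last vowel and add -ir.
The other pattern: stems with 2 vowels insert -er- after the first vowel.
So mam → mmir.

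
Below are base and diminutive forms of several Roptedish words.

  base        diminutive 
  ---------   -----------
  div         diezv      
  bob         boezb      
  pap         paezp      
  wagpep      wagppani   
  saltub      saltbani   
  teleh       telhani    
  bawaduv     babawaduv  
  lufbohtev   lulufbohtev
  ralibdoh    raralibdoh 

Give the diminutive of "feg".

feezg

pap and wagpep both end in -p yet inflect differently (paezp, wagppani), so the final letter is not what conditions the rule; the number of vowels is.
"feg" has 1 vowel. The stems with 1 vowel (div → diezv, bob → boezb, pap → paezp) insert -ez- after the first vowel.
The other patterns: stems with 2 vowels delete the last vowel and add -ani; stems with 3 vowels repeat the first consonant+vowel as a prefix.
So feg → feezg.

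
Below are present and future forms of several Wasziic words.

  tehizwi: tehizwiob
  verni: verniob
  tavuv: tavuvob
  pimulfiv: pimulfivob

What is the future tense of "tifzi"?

Every pair shown (tehizwi → tehizwiob, verni → verniob, tavuv → tavuvob, …) follows the same rule: add -ob.
So tifzi → tifziob.

tifziob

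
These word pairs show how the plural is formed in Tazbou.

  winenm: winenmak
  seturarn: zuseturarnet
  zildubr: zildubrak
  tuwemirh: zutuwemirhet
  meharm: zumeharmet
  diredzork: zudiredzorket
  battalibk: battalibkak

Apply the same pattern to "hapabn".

hapabnak

meharm and winenm both end in -m yet inflect differently (zumeharmet, winenmak), so the final letter is not what conditions the rule; the second-to-last letter is.
"hapabn" has second-to-last letter 'b'. The stems whose second-to-last letter is 'b' (zildubr → zildubrak, battalibk → battalibkak) add -ak.
The other pattern: stems whose second-to-last letter is 'r' add zu- … -et around the stem.
So hapabn → hapabnak.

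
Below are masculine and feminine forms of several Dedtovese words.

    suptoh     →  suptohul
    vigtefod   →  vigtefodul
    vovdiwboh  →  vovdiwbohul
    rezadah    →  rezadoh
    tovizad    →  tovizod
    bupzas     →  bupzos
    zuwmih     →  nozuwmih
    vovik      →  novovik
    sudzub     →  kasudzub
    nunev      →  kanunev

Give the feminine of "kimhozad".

kimhozod

suptoh and rezadah both end in -h yet inflect differently (suptohul, rezadoh), so the final letter is not what conditions the rule; the last vowel is.
"kimhozad" has last vowel 'a'. The stems whose last vowel is 'a' (rezadah → rezadoh, tovizad → tovizod, bupzas → bupzos) change the last vowel to 'o'.
The other patterns: stems whose last vowel is 'o' add -ul; stems whose last vowel is 'i' add the prefix no-; stems whose last vowel is 'e' or 'u' add the prefix ka-.
So kimhozad → kimhozod.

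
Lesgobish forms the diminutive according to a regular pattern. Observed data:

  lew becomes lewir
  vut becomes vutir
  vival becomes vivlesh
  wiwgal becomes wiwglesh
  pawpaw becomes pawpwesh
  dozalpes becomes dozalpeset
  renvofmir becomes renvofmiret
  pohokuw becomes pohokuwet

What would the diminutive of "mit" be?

mitir

lew and pawpaw both end in -w yet inflect differently (lewir, pawpwesh), so the final letter is not what conditions the rule; the number of vowels is.
"mit" has 1 vowel. The stems with 1 vowel (lew → lewir, vut → vutir) add -ir.
So mit → mitir.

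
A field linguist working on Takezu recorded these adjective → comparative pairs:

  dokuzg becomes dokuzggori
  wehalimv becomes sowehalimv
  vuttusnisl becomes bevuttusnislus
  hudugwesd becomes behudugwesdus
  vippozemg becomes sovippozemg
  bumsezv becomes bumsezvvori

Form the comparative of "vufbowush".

"vufbowush" has second-to-last letter 's'. The stems whose second-to-last letter is 's' (hudugwesd → behudugwesdus, vuttusnisl → bevuttusnislus) add be- … -us around the stem.
The other patterns: stems whose second-to-last letter is 'm' add the prefix so-; stems whose second-to-last letter is 'z' double the final consonant and add -ori.
So vufbowush → bevufbowushus.

bevufbowushus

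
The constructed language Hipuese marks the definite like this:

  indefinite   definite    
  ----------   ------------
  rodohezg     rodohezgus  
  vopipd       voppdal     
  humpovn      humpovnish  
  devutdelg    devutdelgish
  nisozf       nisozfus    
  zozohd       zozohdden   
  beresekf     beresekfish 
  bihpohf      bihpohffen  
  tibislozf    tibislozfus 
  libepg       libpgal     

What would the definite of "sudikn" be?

sudiknish

"sudikn" has second-to-last letter 'k'. The one such stem in the data (beresekf → beresekfish) adds -ish, so the same rule applies.
So sudikn → sudiknish.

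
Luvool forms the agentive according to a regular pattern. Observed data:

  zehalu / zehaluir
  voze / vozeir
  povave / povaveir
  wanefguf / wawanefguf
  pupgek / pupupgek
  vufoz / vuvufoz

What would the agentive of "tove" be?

toveir

zehalu and wanefguf both have last vowel 'u' yet inflect differently (zehaluir, wawanefguf), so the last vowel is not what conditions the rule; whether the stem ends in a vowel or a consonant is.
"tove" ends in a vowel. The stems ending in a vowel (povave → povaveir, voze → vozeir, zehalu → zehaluir) add -ir.
So tove → toveir.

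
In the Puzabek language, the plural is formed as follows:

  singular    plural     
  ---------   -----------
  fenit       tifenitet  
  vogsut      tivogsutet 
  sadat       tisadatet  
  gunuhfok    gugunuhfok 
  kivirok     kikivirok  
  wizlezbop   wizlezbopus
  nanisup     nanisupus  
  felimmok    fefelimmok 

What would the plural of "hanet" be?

wizlezbop and gunuhfok both have last vowel 'o' yet inflect differently (wizlezbopus, gugunuhfok), so the last vowel is not what conditions the rule; the final letter is.
"hanet" ends in -t. The stems ending in -t (vogsut → tivogsutet, fenit → tifenitet, sadat → tisadatet) add ti- … -et around the stem.
The other patterns: stems ending in -p add -us; stems ending in -k repeat the first consonant+vowel as a prefix.
So hanet → tihanetet.

tihanetet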